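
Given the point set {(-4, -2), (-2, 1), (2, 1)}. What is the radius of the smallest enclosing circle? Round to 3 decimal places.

3.354

Call the three points A, B, C in the order given.
Side lengths²: AB² = 13, AC² = 45, BC² = 16.
Since AC² = 45 ≥ 16 + 13 = 29, the angle opposite AC is not acute, so the smallest enclosing circle has AC as diameter.
Centre = midpoint of AC = (-1, -0.5), r² = 45/4 = 11.25.
r = √(11.25) ≈ 3.354.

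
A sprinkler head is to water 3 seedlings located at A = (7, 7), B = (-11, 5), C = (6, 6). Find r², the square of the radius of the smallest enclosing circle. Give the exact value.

Side lengths²: AB² = 328, AC² = 2, BC² = 290.
Since AB² = 328 ≥ 290 + 2 = 292, the angle opposite AB is not acute, so the smallest enclosing circle has AB as diameter.
Centre = midpoint of AB = (-2, 6), r² = 328/4 = 82.

82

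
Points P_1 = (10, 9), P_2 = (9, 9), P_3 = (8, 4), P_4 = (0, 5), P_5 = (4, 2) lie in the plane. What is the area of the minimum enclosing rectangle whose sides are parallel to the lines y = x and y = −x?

In coordinates u = x + y, v = x − y the rectangle is axis-aligned; the map (x,y)→(u,v) scales areas by 2.
u-values: 19, 18, 12, 5, 6; range = 19 − 5 = 14.
v-values: 1, 0, 4, -5, 2; range = 4 − (-5) = 9.
Area = (14 × 9) / 2 = 63.

63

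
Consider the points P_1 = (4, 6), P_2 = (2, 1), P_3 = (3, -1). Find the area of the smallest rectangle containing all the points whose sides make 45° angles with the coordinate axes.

24

In coordinates u = x + y, v = x − y the rectangle is axis-aligned; the map (x,y)→(u,v) scales areas by 2.
u-values: 10, 3, 2; range = 10 − 2 = 8.
v-values: -2, 1, 4; range = 4 − (-2) = 6.
Area = (8 × 6) / 2 = 24.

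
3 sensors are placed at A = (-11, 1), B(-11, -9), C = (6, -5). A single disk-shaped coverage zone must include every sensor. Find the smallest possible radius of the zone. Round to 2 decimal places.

Side lengths²: AB² = 100, AC² = 325, BC² = 305.
Since AC² = 325 < 305 + 100 = 405, the triangle is acute, so the smallest enclosing circle is the circumcircle.
Circumcentre = (-109/34, -4), r² = 99125/1156.
r = √(99125/1156) ≈ 9.26.

9.26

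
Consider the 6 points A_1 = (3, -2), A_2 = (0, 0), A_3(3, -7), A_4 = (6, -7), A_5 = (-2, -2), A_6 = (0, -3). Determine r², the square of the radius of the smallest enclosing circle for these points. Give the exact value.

The minimum enclosing circle of a finite set is fixed by two of the points (as a diameter) or three (as a circumcircle).
The minimum enclosing circle is determined by three boundary points: A_2, A_4, A_5.
Their circumcentre is (57/26, -109/26) with r² = 7565/338.
The farthest remaining point A_3 is at distance² 2885/338 ≤ 7565/338.

7565/338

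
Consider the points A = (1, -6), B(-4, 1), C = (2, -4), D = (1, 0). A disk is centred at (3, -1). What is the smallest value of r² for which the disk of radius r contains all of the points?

53

The required radius is the distance from (3, -1) to the farthest point.
Squared distances: 29, 53, 10, 5.
Maximum is 53, attained at B.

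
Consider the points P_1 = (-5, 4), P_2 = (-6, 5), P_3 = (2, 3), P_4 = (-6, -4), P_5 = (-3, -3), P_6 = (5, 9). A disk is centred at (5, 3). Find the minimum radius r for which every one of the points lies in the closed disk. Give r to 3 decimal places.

The required radius is the distance from (5, 3) to the farthest point.
Squared distances: 101, 125, 9, 170, 100, 36.
Maximum is 170, attained at P_4.
r = √170 ≈ 13.038.

13.038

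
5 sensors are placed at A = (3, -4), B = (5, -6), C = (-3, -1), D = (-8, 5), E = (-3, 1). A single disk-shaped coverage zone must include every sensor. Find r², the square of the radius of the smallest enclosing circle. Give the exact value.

72.5

A smallest enclosing disk is always determined by at most three of the input points on its boundary.
The farthest pair is B–D with squared distance 290. The circle on this segment as diameter has centre (-1.5, -0.5) and r² = 290/4 = 72.5.
Check A: distance² to centre = 32.5 ≤ 72.5, so it lies inside.
All remaining points lie in this disk, and no smaller disk contains both endpoints, so this is the minimum enclosing circle.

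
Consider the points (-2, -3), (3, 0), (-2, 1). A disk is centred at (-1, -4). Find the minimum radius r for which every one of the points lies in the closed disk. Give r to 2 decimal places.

The required radius is the distance from (-1, -4) to the farthest point.
Squared distances: 2, 32, 26.
Maximum is 32, attained at (3, 0).
r = √32 ≈ 5.66.

5.66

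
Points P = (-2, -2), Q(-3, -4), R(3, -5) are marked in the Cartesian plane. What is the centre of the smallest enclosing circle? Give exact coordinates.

Side lengths²: PQ² = 5, PR² = 34, QR² = 37.
Since QR² = 37 < 34 + 5 = 39, the triangle is acute, so the smallest enclosing circle is the circumcircle.
Circumcentre = (1/26, -111/26), r² = 3145/338.
Centre = (1/26, -111/26).

(1/26, -111/26)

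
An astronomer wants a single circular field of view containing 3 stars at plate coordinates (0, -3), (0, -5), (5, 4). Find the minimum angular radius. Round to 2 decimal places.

Call the three points A, B, C in the order given.
Side lengths²: AB² = 4, AC² = 74, BC² = 106.
Since BC² = 106 ≥ 74 + 4 = 78, the angle opposite BC is not acute, so the smallest enclosing circle has BC as diameter.
Centre = midpoint of BC = (2.5, -0.5), r² = 106/4 = 26.5.
r = √(26.5) ≈ 5.15.

5.15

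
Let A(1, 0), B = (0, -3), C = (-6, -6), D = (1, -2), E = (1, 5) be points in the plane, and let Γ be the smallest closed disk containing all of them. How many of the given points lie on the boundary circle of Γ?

2

A smallest enclosing disk is always determined by at most three of the input points on its boundary.
The farthest pair is C–E with squared distance 170. The circle on this segment as diameter has centre (-2.5, -0.5) and r² = 170/4 = 42.5.
Check A: distance² to centre = 12.5 ≤ 42.5, so it lies inside.
All remaining points lie in this disk, and no smaller disk contains both endpoints, so this is the minimum enclosing circle.
The points at distance exactly r from the centre are C, E — 2 points.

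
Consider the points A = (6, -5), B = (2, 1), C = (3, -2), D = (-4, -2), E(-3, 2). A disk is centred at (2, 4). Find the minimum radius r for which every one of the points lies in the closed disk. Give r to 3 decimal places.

The required radius is the distance from (2, 4) to the farthest point.
Squared distances: 97, 9, 37, 72, 29.
Maximum is 97, attained at A.
r = √97 ≈ 9.849.

9.849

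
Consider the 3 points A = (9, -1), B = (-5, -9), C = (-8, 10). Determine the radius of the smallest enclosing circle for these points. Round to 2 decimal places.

10.83

Side lengths²: AB² = 260, AC² = 410, BC² = 370.
Since AC² = 410 < 370 + 260 = 630, the triangle is acute, so the smallest enclosing circle is the circumcircle.
Circumcentre = (-46/29, 37/29), r² = 98605/841.
r = √(98605/841) ≈ 10.83.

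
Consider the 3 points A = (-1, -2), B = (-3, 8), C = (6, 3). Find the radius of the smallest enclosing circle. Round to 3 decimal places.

5.645

Side lengths²: AB² = 104, AC² = 74, BC² = 106.
Since BC² = 106 < 104 + 74 = 178, the triangle is acute, so the smallest enclosing circle is the circumcircle.
Circumcentre = (0.375, 3.475), r² = 31.86625.
r = √(31.86625) ≈ 5.645.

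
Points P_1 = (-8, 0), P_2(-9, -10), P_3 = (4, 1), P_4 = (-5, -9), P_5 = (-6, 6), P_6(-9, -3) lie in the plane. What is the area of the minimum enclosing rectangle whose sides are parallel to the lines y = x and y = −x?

In coordinates u = x + y, v = x − y the rectangle is axis-aligned; the map (x,y)→(u,v) scales areas by 2.
u-values: -8, -19, 5, -14, 0, -12; range = 5 − (-19) = 24.
v-values: -8, 1, 3, 4, -12, -6; range = 4 − (-12) = 16.
Area = (24 × 16) / 2 = 192.

192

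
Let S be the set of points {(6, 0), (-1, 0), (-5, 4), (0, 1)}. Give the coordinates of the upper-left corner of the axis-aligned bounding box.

x-range [-5, 6], y-range [0, 4].
The upper-left corner is (-5, 4).

(-5, 4)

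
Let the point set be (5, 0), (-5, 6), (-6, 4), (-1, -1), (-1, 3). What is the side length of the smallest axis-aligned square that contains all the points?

The bounding box has width 11 and height 7.
An axis-aligned square enclosing the set must have side ≥ max(width, height).
So the minimum side is max(11, 7) = 11.

11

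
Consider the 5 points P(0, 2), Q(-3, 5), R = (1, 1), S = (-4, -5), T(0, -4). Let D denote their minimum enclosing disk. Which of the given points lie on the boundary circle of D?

Q, S, T

The minimum enclosing circle of a finite set is fixed by two of the points (as a diameter) or three (as a circumcircle).
The minimum enclosing circle is determined by three boundary points: Q, S, T.
Their circumcentre is (-81/26, -1/26) with r² = 8585/338.
The farthest remaining point R is at distance² 6089/338 ≤ 8585/338.
The points at distance exactly r from the centre are Q, S, T — 3 points.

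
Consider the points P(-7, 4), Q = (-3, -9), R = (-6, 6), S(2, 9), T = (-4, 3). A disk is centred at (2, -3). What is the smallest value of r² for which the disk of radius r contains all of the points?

The required radius is the distance from (2, -3) to the farthest point.
Squared distances: 130, 61, 145, 144, 72.
Maximum is 145, attained at R.

145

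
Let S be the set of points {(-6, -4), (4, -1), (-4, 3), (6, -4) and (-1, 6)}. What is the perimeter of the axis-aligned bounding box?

Width = max x − min x = 6 − (-6) = 12.
Height = max y − min y = 6 − (-4) = 10.
Perimeter = 2(12 + 10) = 44.

44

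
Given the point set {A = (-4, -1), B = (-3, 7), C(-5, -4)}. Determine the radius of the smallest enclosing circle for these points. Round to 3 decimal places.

Side lengths²: AB² = 65, AC² = 10, BC² = 125.
Since BC² = 125 ≥ 65 + 10 = 75, the angle opposite BC is not acute, so the smallest enclosing circle has BC as diameter.
Centre = midpoint of BC = (-4, 1.5), r² = 125/4 = 31.25.
r = √(31.25) ≈ 5.590.

5.590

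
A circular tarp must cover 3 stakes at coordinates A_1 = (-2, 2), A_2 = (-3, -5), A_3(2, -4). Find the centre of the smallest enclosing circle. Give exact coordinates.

(-18/17, -29/17)

Side lengths²: A_1A_2² = 50, A_1A_3² = 52, A_2A_3² = 26.
Since A_1A_3² = 52 < 50 + 26 = 76, the triangle is acute, so the smallest enclosing circle is the circumcircle.
Circumcentre = (-18/17, -29/17), r² = 4225/289.
Centre = (-18/17, -29/17).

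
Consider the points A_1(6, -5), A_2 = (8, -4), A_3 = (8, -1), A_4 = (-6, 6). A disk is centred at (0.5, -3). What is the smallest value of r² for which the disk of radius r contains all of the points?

123.25

The required radius is the distance from (0.5, -3) to the farthest point.
Squared distances: 34.25, 57.25, 60.25, 123.25.
Maximum is 123.25, attained at A_4.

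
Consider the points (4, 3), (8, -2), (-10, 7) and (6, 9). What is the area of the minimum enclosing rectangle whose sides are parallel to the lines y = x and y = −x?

243

In coordinates u = x + y, v = x − y the rectangle is axis-aligned; the map (x,y)→(u,v) scales areas by 2.
u-values: 7, 6, -3, 15; range = 15 − (-3) = 18.
v-values: 1, 10, -17, -3; range = 10 − (-17) = 27.
Area = (18 × 27) / 2 = 243.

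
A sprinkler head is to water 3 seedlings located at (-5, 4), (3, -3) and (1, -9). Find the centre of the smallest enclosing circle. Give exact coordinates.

Call the three points A, B, C in the order given.
Side lengths²: AB² = 113, AC² = 205, BC² = 40.
Since AC² = 205 ≥ 113 + 40 = 153, the angle opposite AC is not acute, so the smallest enclosing circle has AC as diameter.
Centre = midpoint of AC = (-2, -2.5), r² = 205/4 = 51.25.
Centre = (-2, -2.5).

(-2, -2.5)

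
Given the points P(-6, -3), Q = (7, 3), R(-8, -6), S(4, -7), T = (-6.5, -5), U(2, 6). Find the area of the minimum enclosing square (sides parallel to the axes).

The bounding box has width 15 and height 13.
An axis-aligned square enclosing the set must have side ≥ max(width, height).
So the minimum side is max(15, 13) = 15.
Area = 15² = 225.

225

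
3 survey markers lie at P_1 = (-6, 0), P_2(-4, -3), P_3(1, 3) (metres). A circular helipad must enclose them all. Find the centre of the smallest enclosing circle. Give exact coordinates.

(-37/18, 25/54)

Side lengths²: P_1P_2² = 13, P_1P_3² = 58, P_2P_3² = 61.
Since P_2P_3² = 61 < 58 + 13 = 71, the triangle is acute, so the smallest enclosing circle is the circumcircle.
Circumcentre = (-37/18, 25/54), r² = 22997/1458.
Centre = (-37/18, 25/54).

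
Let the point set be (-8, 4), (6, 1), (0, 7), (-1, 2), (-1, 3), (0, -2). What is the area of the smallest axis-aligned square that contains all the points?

196

The bounding box has width 14 and height 9.
An axis-aligned square enclosing the set must have side ≥ max(width, height).
So the minimum side is max(14, 9) = 14.
Area = 14² = 196.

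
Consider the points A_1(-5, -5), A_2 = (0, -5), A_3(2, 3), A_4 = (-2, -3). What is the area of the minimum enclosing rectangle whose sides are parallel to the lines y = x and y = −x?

45

In coordinates u = x + y, v = x − y the rectangle is axis-aligned; the map (x,y)→(u,v) scales areas by 2.
u-values: -10, -5, 5, -5; range = 5 − (-10) = 15.
v-values: 0, 5, -1, 1; range = 5 − (-1) = 6.
Area = (15 × 6) / 2 = 45.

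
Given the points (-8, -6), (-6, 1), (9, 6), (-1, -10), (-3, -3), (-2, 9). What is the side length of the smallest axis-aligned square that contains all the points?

19

The bounding box has width 17 and height 19.
An axis-aligned square enclosing the set must have side ≥ max(width, height).
So the minimum side is max(17, 19) = 19.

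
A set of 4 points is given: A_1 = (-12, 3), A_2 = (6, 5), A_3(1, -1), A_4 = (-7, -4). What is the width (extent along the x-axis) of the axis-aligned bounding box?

max x = 6, min x = -12, so width = 18.

18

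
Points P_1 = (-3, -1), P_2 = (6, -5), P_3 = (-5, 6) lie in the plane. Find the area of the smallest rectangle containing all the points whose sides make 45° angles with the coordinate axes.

In coordinates u = x + y, v = x − y the rectangle is axis-aligned; the map (x,y)→(u,v) scales areas by 2.
u-values: -4, 1, 1; range = 1 − (-4) = 5.
v-values: -2, 11, -11; range = 11 − (-11) = 22.
Area = (5 × 22) / 2 = 55.

55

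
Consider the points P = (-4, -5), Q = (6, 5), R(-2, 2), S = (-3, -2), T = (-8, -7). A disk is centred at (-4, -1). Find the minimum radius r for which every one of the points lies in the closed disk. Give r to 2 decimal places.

The required radius is the distance from (-4, -1) to the farthest point.
Squared distances: 16, 136, 13, 2, 52.
Maximum is 136, attained at Q.
r = √136 ≈ 11.66.

11.66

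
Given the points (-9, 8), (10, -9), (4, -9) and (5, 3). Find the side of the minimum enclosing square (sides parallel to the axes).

The bounding box has width 19 and height 17.
An axis-aligned square enclosing the set must have side ≥ max(width, height).
So the minimum side is max(19, 17) = 19.

19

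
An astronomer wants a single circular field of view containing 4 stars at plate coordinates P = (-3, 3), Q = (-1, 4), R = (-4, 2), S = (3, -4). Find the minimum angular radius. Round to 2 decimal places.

By Welzl's lemma the MEC is supported by two points (diametrically opposite) or three points (on a circumcircle).
The minimum enclosing circle is determined by three boundary points: Q, R, S.
Their circumcentre is (-0.125, -0.5625) with r² = 21.58203125.
The farthest remaining point P is at distance² 20.95703125 ≤ 21.58203125.
r = √(21.58203125) ≈ 4.65.

4.65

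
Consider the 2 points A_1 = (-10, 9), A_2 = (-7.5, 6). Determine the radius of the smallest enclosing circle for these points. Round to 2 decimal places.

The smallest circle enclosing two points has them as diameter endpoints.
Centre = midpoint = (-8.75, 7.5); r² = |A_1A_2|²/4 = 15.25/4 = 3.8125.
r = √(3.8125) ≈ 1.95.

1.95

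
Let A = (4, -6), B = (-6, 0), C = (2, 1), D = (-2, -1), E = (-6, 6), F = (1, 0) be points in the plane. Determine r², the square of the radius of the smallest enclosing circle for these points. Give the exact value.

The minimum enclosing circle of a finite set is fixed by two of the points (as a diameter) or three (as a circumcircle).
The farthest pair is A–E with squared distance 244. The circle on this segment as diameter has centre (-1, 0) and r² = 244/4 = 61.
Check B: distance² to centre = 25 ≤ 61, so it lies inside.
All remaining points lie in this disk, and no smaller disk contains both endpoints, so this is the minimum enclosing circle.

61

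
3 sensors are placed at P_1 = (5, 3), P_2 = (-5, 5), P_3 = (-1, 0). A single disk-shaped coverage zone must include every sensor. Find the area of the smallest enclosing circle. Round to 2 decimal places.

Side lengths²: P_1P_2² = 104, P_1P_3² = 45, P_2P_3² = 41.
Since P_1P_2² = 104 ≥ 45 + 41 = 86, the angle opposite P_1P_2 is not acute, so the smallest enclosing circle has P_1P_2 as diameter.
Centre = midpoint of P_1P_2 = (0, 4), r² = 104/4 = 26.
Area = π·r² = π·26 ≈ 81.68.

81.68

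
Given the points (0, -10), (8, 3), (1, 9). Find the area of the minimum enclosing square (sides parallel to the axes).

361

The bounding box has width 8 and height 19.
An axis-aligned square enclosing the set must have side ≥ max(width, height).
So the minimum side is max(8, 19) = 19.
Area = 19² = 361.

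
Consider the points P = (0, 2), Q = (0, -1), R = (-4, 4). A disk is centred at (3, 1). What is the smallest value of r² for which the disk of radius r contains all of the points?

The required radius is the distance from (3, 1) to the farthest point.
Squared distances: 10, 13, 58.
Maximum is 58, attained at R.

58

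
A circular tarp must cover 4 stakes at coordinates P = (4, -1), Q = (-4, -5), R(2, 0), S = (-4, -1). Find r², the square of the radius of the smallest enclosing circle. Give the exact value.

The minimum enclosing circle of a finite set is fixed by two of the points (as a diameter) or three (as a circumcircle).
The farthest pair is P–Q with squared distance 80. The circle on this segment as diameter has centre (0, -3) and r² = 80/4 = 20.
Check R: distance² to centre = 13 ≤ 20, so it lies inside.
All remaining points lie in this disk, and no smaller disk contains both endpoints, so this is the minimum enclosing circle.

20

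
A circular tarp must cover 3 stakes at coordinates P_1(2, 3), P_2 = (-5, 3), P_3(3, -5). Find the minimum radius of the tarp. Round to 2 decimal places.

5.66

Side lengths²: P_1P_2² = 49, P_1P_3² = 65, P_2P_3² = 128.
Since P_2P_3² = 128 ≥ 65 + 49 = 114, the angle opposite P_2P_3 is not acute, so the smallest enclosing circle has P_2P_3 as diameter.
Centre = midpoint of P_2P_3 = (-1, -1), r² = 128/4 = 32.
r = √32 ≈ 5.66.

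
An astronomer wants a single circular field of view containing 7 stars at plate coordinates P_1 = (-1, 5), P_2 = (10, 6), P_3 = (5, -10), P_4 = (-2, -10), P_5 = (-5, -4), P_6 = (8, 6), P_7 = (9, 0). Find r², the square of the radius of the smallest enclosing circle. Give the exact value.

100

By Welzl's lemma the MEC is supported by two points (diametrically opposite) or three points (on a circumcircle).
The farthest pair is P_2–P_4 with squared distance 400. The circle on this segment as diameter has centre (4, -2) and r² = 400/4 = 100.
Check P_1: distance² to centre = 74 ≤ 100, so it lies inside.
All remaining points lie in this disk, and no smaller disk contains both endpoints, so this is the minimum enclosing circle.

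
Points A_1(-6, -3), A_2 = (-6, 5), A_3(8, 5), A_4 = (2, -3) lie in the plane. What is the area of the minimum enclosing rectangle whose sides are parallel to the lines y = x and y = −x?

176

In coordinates u = x + y, v = x − y the rectangle is axis-aligned; the map (x,y)→(u,v) scales areas by 2.
u-values: -9, -1, 13, -1; range = 13 − (-9) = 22.
v-values: -3, -11, 3, 5; range = 5 − (-11) = 16.
Area = (22 × 16) / 2 = 176.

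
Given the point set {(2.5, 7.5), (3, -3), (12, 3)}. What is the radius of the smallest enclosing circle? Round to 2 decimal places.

Call the three points A, B, C in the order given.
Side lengths²: AB² = 110.5, AC² = 110.5, BC² = 117.
Since BC² = 117 < 110.5 + 110.5 = 221, the triangle is acute, so the smallest enclosing circle is the circumcircle.
Circumcentre = (5.9, 2.4), r² = 37.57.
r = √(37.57) ≈ 6.13.

6.13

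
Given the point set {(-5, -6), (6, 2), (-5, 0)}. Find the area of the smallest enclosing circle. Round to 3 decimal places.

Call the three points A, B, C in the order given.
Side lengths²: AB² = 185, AC² = 36, BC² = 125.
Since AB² = 185 ≥ 125 + 36 = 161, the angle opposite AB is not acute, so the smallest enclosing circle has AB as diameter.
Centre = midpoint of AB = (0.5, -2), r² = 185/4 = 46.25.
Area = π·r² = π·46.25 ≈ 145.299.

145.299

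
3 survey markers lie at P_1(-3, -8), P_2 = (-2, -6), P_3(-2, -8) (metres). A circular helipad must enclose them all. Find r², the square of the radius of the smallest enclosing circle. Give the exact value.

Side lengths²: P_1P_2² = 5, P_1P_3² = 1, P_2P_3² = 4.
Since P_1P_2² = 5 ≥ 4 + 1 = 5, the angle opposite P_1P_2 is not acute, so the smallest enclosing circle has P_1P_2 as diameter.
Centre = midpoint of P_1P_2 = (-2.5, -7), r² = 5/4 = 1.25.

1.25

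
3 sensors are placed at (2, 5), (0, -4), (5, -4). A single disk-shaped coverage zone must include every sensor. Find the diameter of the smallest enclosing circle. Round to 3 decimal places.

Call the three points A, B, C in the order given.
Side lengths²: AB² = 85, AC² = 90, BC² = 25.
Since AC² = 90 < 85 + 25 = 110, the triangle is acute, so the smallest enclosing circle is the circumcircle.
Circumcentre = (2.5, 1/6), r² = 425/18.
Diameter = 2r = 2√(425/18) ≈ 9.718.

9.718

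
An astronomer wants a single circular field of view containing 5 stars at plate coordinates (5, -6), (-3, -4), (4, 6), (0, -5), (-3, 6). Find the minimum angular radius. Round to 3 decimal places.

7.211

The farthest pair is (5, -6)–(-3, 6) with squared distance 208. The circle on this segment as diameter has centre (1, 0) and r² = 208/4 = 52.
Check (-3, -4): distance² to centre = 32 ≤ 52, so it lies inside.
All remaining points lie in this disk, and no smaller disk contains both endpoints, so this is the minimum enclosing circle.
r = √52 ≈ 7.211.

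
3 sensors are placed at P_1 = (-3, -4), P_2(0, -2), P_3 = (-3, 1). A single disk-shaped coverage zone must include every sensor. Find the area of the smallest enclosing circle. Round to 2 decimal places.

Side lengths²: P_1P_2² = 13, P_1P_3² = 25, P_2P_3² = 18.
Since P_1P_3² = 25 < 18 + 13 = 31, the triangle is acute, so the smallest enclosing circle is the circumcircle.
Circumcentre = (-2.5, -1.5), r² = 6.5.
Area = π·r² = π·6.5 ≈ 20.42.

20.42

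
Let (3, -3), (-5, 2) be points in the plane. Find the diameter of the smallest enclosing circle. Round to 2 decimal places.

The smallest circle enclosing two points has them as diameter endpoints.
Centre = midpoint = (-1, -0.5); r² = |(3, -3)−(-5, 2)|²/4 = 89/4 = 22.25.
Diameter = 2r = 2√(22.25) ≈ 9.43.

9.43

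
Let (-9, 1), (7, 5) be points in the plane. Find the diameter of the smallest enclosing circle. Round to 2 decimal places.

16.49

The smallest circle enclosing two points has them as diameter endpoints.
Centre = midpoint = (-1, 3); r² = |(-9, 1)−(7, 5)|²/4 = 272/4 = 68.
Diameter = 2r = 2√68 ≈ 16.49.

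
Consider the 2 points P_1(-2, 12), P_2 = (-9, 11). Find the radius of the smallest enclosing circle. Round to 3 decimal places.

3.536

The smallest circle enclosing two points has them as diameter endpoints.
Centre = midpoint = (-5.5, 11.5); r² = |P_1P_2|²/4 = 50/4 = 12.5.
r = √(12.5) ≈ 3.536.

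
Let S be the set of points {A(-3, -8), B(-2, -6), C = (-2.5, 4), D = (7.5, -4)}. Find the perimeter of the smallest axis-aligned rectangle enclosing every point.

45

Width = max x − min x = 7.5 − (-3) = 10.5.
Height = max y − min y = 4 − (-8) = 12.
Perimeter = 2(10.5 + 12) = 45.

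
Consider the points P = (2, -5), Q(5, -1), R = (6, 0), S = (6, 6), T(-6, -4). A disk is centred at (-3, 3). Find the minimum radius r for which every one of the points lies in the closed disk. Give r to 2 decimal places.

9.49

The required radius is the distance from (-3, 3) to the farthest point.
Squared distances: 89, 80, 90, 90, 58.
Maximum is 90, attained at R.
r = √90 ≈ 9.49.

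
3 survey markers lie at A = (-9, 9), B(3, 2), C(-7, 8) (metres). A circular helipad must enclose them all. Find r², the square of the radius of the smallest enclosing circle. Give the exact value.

48.25

Side lengths²: AB² = 193, AC² = 5, BC² = 136.
Since AB² = 193 ≥ 136 + 5 = 141, the angle opposite AB is not acute, so the smallest enclosing circle has AB as diameter.
Centre = midpoint of AB = (-3, 5.5), r² = 193/4 = 48.25.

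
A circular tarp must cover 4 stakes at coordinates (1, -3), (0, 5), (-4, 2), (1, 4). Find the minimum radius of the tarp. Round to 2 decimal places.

By Welzl's lemma the MEC is supported by two points (diametrically opposite) or three points (on a circumcircle).
The minimum enclosing circle is determined by three boundary points: (1, -3), (0, 5), (-4, 2).
Their circumcentre is (-1/14, 13/14) with r² = 1625/98.
The farthest remaining point (1, 4) is at distance² 1037/98 ≤ 1625/98.
r = √(1625/98) ≈ 4.07.

4.07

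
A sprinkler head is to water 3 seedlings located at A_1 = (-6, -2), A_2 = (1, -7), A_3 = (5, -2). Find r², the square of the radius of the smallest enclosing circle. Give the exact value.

30.25

Side lengths²: A_1A_2² = 74, A_1A_3² = 121, A_2A_3² = 41.
Since A_1A_3² = 121 ≥ 74 + 41 = 115, the angle opposite A_1A_3 is not acute, so the smallest enclosing circle has A_1A_3 as diameter.
Centre = midpoint of A_1A_3 = (-0.5, -2), r² = 121/4 = 30.25.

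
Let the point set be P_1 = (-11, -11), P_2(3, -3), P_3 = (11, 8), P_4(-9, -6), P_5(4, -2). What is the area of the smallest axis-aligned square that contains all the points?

484

The bounding box has width 22 and height 19.
An axis-aligned square enclosing the set must have side ≥ max(width, height).
So the minimum side is max(22, 19) = 22.
Area = 22² = 484.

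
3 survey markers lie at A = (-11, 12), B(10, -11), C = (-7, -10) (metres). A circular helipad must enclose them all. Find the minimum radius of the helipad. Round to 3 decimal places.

Side lengths²: AB² = 970, AC² = 500, BC² = 290.
Since AB² = 970 ≥ 500 + 290 = 790, the angle opposite AB is not acute, so the smallest enclosing circle has AB as diameter.
Centre = midpoint of AB = (-0.5, 0.5), r² = 970/4 = 242.5.
r = √(242.5) ≈ 15.572.

15.572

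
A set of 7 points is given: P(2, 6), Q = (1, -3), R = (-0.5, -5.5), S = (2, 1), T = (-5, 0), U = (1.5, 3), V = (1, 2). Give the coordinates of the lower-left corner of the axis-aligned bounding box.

x-range [-5, 2], y-range [-5.5, 6].
The lower-left corner is (-5, -5.5).

(-5, -5.5)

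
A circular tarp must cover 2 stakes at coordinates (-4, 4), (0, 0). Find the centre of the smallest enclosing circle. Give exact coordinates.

The smallest circle enclosing two points has them as diameter endpoints.
Centre = midpoint = (-2, 2); r² = |(-4, 4)−(0, 0)|²/4 = 32/4 = 8.
Centre = (-2, 2).

(-2, 2)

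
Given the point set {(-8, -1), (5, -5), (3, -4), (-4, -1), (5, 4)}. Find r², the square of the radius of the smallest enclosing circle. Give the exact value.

By Welzl's lemma the MEC is supported by two points (diametrically opposite) or three points (on a circumcircle).
The minimum enclosing circle is determined by three boundary points: (-8, -1), (5, -5), (5, 4).
Their circumcentre is (-19/26, -0.5) with r² = 17945/338.
The farthest remaining point (3, -4) is at distance² 8845/338 ≤ 17945/338.

17945/338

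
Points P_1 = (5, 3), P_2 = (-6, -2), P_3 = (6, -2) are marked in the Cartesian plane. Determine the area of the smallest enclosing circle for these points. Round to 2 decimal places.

Side lengths²: P_1P_2² = 146, P_1P_3² = 26, P_2P_3² = 144.
Since P_1P_2² = 146 < 144 + 26 = 170, the triangle is acute, so the smallest enclosing circle is the circumcircle.
Circumcentre = (0, -0.6), r² = 37.96.
Area = π·r² = π·37.96 ≈ 119.25.

119.25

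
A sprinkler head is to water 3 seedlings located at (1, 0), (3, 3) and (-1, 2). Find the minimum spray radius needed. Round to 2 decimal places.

2.10

Call the three points A, B, C in the order given.
Side lengths²: AB² = 13, AC² = 8, BC² = 17.
Since BC² = 17 < 13 + 8 = 21, the triangle is acute, so the smallest enclosing circle is the circumcircle.
Circumcentre = (1.1, 2.1), r² = 4.42.
r = √(4.42) ≈ 2.10.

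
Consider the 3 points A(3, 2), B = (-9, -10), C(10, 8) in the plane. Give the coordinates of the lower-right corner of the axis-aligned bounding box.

(10, -10)

x-range [-9, 10], y-range [-10, 8].
The lower-right corner is (10, -10).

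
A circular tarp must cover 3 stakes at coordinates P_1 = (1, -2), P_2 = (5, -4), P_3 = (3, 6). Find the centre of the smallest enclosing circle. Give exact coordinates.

Side lengths²: P_1P_2² = 20, P_1P_3² = 68, P_2P_3² = 104.
Since P_2P_3² = 104 ≥ 68 + 20 = 88, the angle opposite P_2P_3 is not acute, so the smallest enclosing circle has P_2P_3 as diameter.
Centre = midpoint of P_2P_3 = (4, 1), r² = 104/4 = 26.
Centre = (4, 1).

(4, 1)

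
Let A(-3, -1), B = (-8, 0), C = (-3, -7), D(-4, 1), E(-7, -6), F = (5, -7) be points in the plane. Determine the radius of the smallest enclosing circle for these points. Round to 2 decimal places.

By Welzl's lemma the MEC is supported by two points (diametrically opposite) or three points (on a circumcircle).
The farthest pair is B–F with squared distance 218. The circle on this segment as diameter has centre (-1.5, -3.5) and r² = 218/4 = 54.5.
Check A: distance² to centre = 8.5 ≤ 54.5, so it lies inside.
All remaining points lie in this disk, and no smaller disk contains both endpoints, so this is the minimum enclosing circle.
r = √(54.5) ≈ 7.38.

7.38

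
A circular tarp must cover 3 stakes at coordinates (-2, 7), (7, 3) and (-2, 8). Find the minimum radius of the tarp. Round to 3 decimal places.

Call the three points A, B, C in the order given.
Side lengths²: AB² = 97, AC² = 1, BC² = 106.
Since BC² = 106 ≥ 97 + 1 = 98, the angle opposite BC is not acute, so the smallest enclosing circle has BC as diameter.
Centre = midpoint of BC = (2.5, 5.5), r² = 106/4 = 26.5.
r = √(26.5) ≈ 5.148.

5.148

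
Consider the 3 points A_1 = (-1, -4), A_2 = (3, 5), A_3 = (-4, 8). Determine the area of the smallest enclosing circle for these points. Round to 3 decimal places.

Side lengths²: A_1A_2² = 97, A_1A_3² = 153, A_2A_3² = 58.
Since A_1A_3² = 153 < 97 + 58 = 155, the triangle is acute, so the smallest enclosing circle is the circumcircle.
Circumcentre = (-2.42, 2.02), r² = 38.2568.
Area = π·r² = π·38.2568 ≈ 120.187.

120.187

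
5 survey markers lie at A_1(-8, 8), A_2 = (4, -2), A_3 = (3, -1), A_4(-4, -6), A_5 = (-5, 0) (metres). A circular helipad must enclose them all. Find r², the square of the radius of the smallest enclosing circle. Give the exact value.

The minimum enclosing circle is determined by three boundary points: A_1, A_2, A_4.
Their circumcentre is (-2.9375, 1.875) with r² = 63.14453125.
The farthest remaining point A_3 is at distance² 43.51953125 ≤ 63.14453125.

63.14453125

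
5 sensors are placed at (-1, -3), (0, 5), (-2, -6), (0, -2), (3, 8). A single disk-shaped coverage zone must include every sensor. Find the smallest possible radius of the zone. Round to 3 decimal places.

The farthest pair is (-2, -6)–(3, 8) with squared distance 221. The circle on this segment as diameter has centre (0.5, 1) and r² = 221/4 = 55.25.
Check (-1, -3): distance² to centre = 18.25 ≤ 55.25, so it lies inside.
All remaining points lie in this disk, and no smaller disk contains both endpoints, so this is the minimum enclosing circle.
r = √(55.25) ≈ 7.433.

7.433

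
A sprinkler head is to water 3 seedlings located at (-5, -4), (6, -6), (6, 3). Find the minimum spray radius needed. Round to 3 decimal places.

Call the three points A, B, C in the order given.
Side lengths²: AB² = 125, AC² = 170, BC² = 81.
Since AC² = 170 < 125 + 81 = 206, the triangle is acute, so the smallest enclosing circle is the circumcircle.
Circumcentre = (25/22, -1.5), r² = 10625/242.
r = √(10625/242) ≈ 6.626.

6.626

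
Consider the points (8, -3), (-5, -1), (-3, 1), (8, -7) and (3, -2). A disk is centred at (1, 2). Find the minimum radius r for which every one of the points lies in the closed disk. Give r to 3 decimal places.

The required radius is the distance from (1, 2) to the farthest point.
Squared distances: 74, 45, 17, 130, 20.
Maximum is 130, attained at (8, -7).
r = √130 ≈ 11.402.

11.402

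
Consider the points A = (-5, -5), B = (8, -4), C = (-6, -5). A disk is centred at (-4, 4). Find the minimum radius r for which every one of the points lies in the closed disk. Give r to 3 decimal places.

The required radius is the distance from (-4, 4) to the farthest point.
Squared distances: 82, 208, 85.
Maximum is 208, attained at B.
r = √208 ≈ 14.422.

14.422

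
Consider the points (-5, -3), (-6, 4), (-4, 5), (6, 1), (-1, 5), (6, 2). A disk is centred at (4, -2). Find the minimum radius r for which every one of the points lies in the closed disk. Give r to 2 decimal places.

11.66

The required radius is the distance from (4, -2) to the farthest point.
Squared distances: 82, 136, 113, 13, 74, 20.
Maximum is 136, attained at (-6, 4).
r = √136 ≈ 11.66.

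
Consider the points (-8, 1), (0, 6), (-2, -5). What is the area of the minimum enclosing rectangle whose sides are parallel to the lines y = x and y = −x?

In coordinates u = x + y, v = x − y the rectangle is axis-aligned; the map (x,y)→(u,v) scales areas by 2.
u-values: -7, 6, -7; range = 6 − (-7) = 13.
v-values: -9, -6, 3; range = 3 − (-9) = 12.
Area = (13 × 12) / 2 = 78.

78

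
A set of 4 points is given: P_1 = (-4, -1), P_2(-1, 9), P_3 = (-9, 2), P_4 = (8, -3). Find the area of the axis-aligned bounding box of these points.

204

x ranges over [-9, 8], width 17.
y ranges over [-3, 9], height 12.
Area = 17 × 12 = 204.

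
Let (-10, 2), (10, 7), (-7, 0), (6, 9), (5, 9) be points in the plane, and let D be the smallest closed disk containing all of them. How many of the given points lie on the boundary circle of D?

By Welzl's lemma the MEC is supported by two points (diametrically opposite) or three points (on a circumcircle).
The farthest pair is (-10, 2)–(10, 7) with squared distance 425. The circle on this segment as diameter has centre (0, 4.5) and r² = 425/4 = 106.25.
Check (-7, 0): distance² to centre = 69.25 ≤ 106.25, so it lies inside.
All remaining points lie in this disk, and no smaller disk contains both endpoints, so this is the minimum enclosing circle.
The points at distance exactly r from the centre are (-10, 2), (10, 7) — 2 points.

2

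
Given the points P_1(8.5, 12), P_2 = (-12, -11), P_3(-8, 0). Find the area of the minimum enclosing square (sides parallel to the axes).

The bounding box has width 20.5 and height 23.
An axis-aligned square enclosing the set must have side ≥ max(width, height).
So the minimum side is max(20.5, 23) = 23.
Area = 23² = 529.

529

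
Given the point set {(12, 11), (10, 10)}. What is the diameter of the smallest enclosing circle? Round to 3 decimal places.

2.236

The smallest circle enclosing two points has them as diameter endpoints.
Centre = midpoint = (11, 10.5); r² = |(12, 11)−(10, 10)|²/4 = 5/4 = 1.25.
Diameter = 2r = 2√(1.25) ≈ 2.236.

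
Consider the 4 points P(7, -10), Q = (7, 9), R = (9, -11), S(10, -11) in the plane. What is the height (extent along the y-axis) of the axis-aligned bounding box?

20

max y = 9, min y = -11, so height = 20.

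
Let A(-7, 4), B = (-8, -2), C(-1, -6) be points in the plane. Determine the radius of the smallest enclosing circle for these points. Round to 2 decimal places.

Side lengths²: AB² = 37, AC² = 136, BC² = 65.
Since AC² = 136 ≥ 65 + 37 = 102, the angle opposite AC is not acute, so the smallest enclosing circle has AC as diameter.
Centre = midpoint of AC = (-4, -1), r² = 136/4 = 34.
r = √34 ≈ 5.83.

5.83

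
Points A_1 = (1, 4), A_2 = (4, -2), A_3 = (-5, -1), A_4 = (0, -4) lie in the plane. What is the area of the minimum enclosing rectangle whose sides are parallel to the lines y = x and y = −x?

In coordinates u = x + y, v = x − y the rectangle is axis-aligned; the map (x,y)→(u,v) scales areas by 2.
u-values: 5, 2, -6, -4; range = 5 − (-6) = 11.
v-values: -3, 6, -4, 4; range = 6 − (-4) = 10.
Area = (11 × 10) / 2 = 55.

55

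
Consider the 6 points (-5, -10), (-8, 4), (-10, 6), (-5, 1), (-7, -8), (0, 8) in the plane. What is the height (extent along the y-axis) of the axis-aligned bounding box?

max y = 8, min y = -10, so height = 18.

18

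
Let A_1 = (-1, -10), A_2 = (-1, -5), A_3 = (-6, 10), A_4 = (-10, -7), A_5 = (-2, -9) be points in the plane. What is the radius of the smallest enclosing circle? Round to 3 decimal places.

10.308

A smallest enclosing disk is always determined by at most three of the input points on its boundary.
The farthest pair is A_1–A_3 with squared distance 425. The circle on this segment as diameter has centre (-3.5, 0) and r² = 425/4 = 106.25.
Check A_2: distance² to centre = 31.25 ≤ 106.25, so it lies inside.
All remaining points lie in this disk, and no smaller disk contains both endpoints, so this is the minimum enclosing circle.
r = √(106.25) ≈ 10.308.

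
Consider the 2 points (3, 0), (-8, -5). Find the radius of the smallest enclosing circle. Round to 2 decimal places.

The smallest circle enclosing two points has them as diameter endpoints.
Centre = midpoint = (-2.5, -2.5); r² = |(3, 0)−(-8, -5)|²/4 = 146/4 = 36.5.
r = √(36.5) ≈ 6.04.

6.04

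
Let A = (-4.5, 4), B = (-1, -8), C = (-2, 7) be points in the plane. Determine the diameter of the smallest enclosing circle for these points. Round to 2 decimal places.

15.03

Side lengths²: AB² = 156.25, AC² = 15.25, BC² = 226.
Since BC² = 226 ≥ 156.25 + 15.25 = 171.5, the angle opposite BC is not acute, so the smallest enclosing circle has BC as diameter.
Centre = midpoint of BC = (-1.5, -0.5), r² = 226/4 = 56.5.
Diameter = 2r = 2√(56.5) ≈ 15.03.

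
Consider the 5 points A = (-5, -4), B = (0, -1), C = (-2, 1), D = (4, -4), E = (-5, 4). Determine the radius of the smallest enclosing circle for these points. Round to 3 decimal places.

6.021

A smallest enclosing disk is always determined by at most three of the input points on its boundary.
The farthest pair is D–E with squared distance 145. The circle on this segment as diameter has centre (-0.5, 0) and r² = 145/4 = 36.25.
Check A: distance² to centre = 36.25 ≤ 36.25, so it lies inside.
All remaining points lie in this disk, and no smaller disk contains both endpoints, so this is the minimum enclosing circle.
r = √(36.25) ≈ 6.021.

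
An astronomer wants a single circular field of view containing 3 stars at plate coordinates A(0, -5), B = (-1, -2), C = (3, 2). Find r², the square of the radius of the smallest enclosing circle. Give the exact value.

14.5

Side lengths²: AB² = 10, AC² = 58, BC² = 32.
Since AC² = 58 ≥ 32 + 10 = 42, the angle opposite AC is not acute, so the smallest enclosing circle has AC as diameter.
Centre = midpoint of AC = (1.5, -1.5), r² = 58/4 = 14.5.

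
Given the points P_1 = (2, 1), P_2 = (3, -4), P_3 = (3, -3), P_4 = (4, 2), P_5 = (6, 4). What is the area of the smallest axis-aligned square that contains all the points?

64

The bounding box has width 4 and height 8.
An axis-aligned square enclosing the set must have side ≥ max(width, height).
So the minimum side is max(4, 8) = 8.
Area = 8² = 64.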